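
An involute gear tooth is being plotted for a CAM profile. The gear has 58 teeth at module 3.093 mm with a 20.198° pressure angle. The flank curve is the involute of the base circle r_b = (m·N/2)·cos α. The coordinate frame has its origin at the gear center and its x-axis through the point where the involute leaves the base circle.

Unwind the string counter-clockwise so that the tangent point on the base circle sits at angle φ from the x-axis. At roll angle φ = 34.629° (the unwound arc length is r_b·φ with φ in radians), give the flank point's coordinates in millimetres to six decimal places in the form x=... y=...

pitch radius r_p = m·N/2 = 3.093·58/2 = 89.697000
base radius r_b = r_p·cos α = 89.697000·cos 20.198° = 84.181090
roll angle φ = 34.629° = 0.60439007 rad
x = r_b·(cos φ + φ·sin φ) = 84.181090·(0.82284885 + 0.60439007·0.56826030) = 98.180382
y = r_b·(sin φ − φ·cos φ) = 84.181090·(0.56826030 − 0.60439007·0.82284885) = 5.971691

x=98.180382 y=5.971691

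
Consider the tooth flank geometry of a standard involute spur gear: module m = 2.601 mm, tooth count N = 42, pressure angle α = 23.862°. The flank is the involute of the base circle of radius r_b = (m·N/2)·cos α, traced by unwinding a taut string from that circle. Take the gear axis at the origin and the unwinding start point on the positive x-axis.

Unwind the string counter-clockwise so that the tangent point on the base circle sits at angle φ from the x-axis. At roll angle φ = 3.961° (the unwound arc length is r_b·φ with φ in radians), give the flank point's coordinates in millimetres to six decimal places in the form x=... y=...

x=50.071357 y=0.005499

pitch radius r_p = m·N/2 = 2.601·42/2 = 54.621000
base radius r_b = r_p·cos α = 54.621000·cos 23.862° = 49.952131
roll angle φ = 3.961° = 0.06913249 rad
x = r_b·(cos φ + φ·sin φ) = 49.952131·(0.99761130 + 0.06913249·0.06907744) = 50.071357
y = r_b·(sin φ − φ·cos φ) = 49.952131·(0.06907744 − 0.06913249·0.99761130) = 0.005499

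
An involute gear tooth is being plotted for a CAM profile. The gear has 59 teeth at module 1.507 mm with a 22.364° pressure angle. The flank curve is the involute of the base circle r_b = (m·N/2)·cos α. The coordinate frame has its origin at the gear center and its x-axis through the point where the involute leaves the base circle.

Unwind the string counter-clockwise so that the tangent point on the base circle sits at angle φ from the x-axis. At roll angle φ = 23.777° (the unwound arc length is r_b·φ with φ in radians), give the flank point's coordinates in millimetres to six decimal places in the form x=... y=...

pitch radius r_p = m·N/2 = 1.507·59/2 = 44.456500
base radius r_b = r_p·cos α = 44.456500·cos 22.364° = 41.112717
roll angle φ = 23.777° = 0.41498694 rad
x = r_b·(cos φ + φ·sin φ) = 41.112717·(0.91512159 + 0.41498694·0.40317798) = 44.501851
y = r_b·(sin φ − φ·cos φ) = 41.112717·(0.40317798 − 0.41498694·0.91512159) = 0.962633

x=44.501851 y=0.962633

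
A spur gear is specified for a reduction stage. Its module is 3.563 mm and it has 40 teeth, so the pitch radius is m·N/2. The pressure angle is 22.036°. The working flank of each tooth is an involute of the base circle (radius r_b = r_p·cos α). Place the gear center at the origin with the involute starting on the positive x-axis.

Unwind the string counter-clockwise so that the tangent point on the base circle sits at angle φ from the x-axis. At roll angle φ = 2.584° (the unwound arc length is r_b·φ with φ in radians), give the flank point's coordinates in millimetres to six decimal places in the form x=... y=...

pitch radius r_p = m·N/2 = 3.563·40/2 = 71.260000
base radius r_b = r_p·cos α = 71.260000·cos 22.036° = 66.054336
roll angle φ = 2.584° = 0.04509931 rad
x = r_b·(cos φ + φ·sin φ) = 66.054336·(0.99898320 + 0.04509931·0.04508402) = 66.121477
y = r_b·(sin φ − φ·cos φ) = 66.054336·(0.04508402 − 0.04509931·0.99898320) = 0.002019

x=66.121477 y=0.002019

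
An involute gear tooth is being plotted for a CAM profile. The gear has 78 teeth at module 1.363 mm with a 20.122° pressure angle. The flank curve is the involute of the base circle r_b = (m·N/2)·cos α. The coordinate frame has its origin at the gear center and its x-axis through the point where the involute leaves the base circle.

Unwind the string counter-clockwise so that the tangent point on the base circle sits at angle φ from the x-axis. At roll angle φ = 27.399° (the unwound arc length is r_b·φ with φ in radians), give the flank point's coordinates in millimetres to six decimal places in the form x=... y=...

pitch radius r_p = m·N/2 = 1.363·78/2 = 53.157000
base radius r_b = r_p·cos α = 53.157000·cos 20.122° = 49.912415
roll angle φ = 27.399° = 0.47820276 rad
x = r_b·(cos φ + φ·sin φ) = 49.912415·(0.88782342 + 0.47820276·0.46018429) = 55.297207
y = r_b·(sin φ − φ·cos φ) = 49.912415·(0.46018429 − 0.47820276·0.88782342) = 1.778114

x=55.297207 y=1.778114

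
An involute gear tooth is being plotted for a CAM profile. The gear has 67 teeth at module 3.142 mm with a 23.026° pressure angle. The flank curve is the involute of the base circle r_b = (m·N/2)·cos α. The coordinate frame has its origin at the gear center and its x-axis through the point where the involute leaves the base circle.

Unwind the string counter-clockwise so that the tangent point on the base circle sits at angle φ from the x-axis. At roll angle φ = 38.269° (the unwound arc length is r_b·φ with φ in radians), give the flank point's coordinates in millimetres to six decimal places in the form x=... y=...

x=116.127948 y=9.199110

pitch radius r_p = m·N/2 = 3.142·67/2 = 105.257000
base radius r_b = r_p·cos α = 105.257000·cos 23.026° = 96.870906
roll angle φ = 38.269° = 0.66792005 rad
x = r_b·(cos φ + φ·sin φ) = 96.870906·(0.78511159 + 0.66792005·0.61935434) = 116.127948
y = r_b·(sin φ − φ·cos φ) = 96.870906·(0.61935434 − 0.66792005·0.78511159) = 9.199110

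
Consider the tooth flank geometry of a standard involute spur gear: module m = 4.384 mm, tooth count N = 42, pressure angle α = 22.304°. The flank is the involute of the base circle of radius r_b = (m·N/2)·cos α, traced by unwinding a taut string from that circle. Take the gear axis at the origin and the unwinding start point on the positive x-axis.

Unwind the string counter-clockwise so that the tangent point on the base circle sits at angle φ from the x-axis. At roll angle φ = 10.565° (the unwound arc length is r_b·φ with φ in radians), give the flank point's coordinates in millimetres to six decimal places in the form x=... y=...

pitch radius r_p = m·N/2 = 4.384·42/2 = 92.064000
base radius r_b = r_p·cos α = 92.064000·cos 22.304° = 85.176068
roll angle φ = 10.565° = 0.18439404 rad
x = r_b·(cos φ + φ·sin φ) = 85.176068·(0.98304754 + 0.18439404·0.18335088) = 86.611825
y = r_b·(sin φ − φ·cos φ) = 85.176068·(0.18335088 − 0.18439404·0.98304754) = 0.177402

x=86.611825 y=0.177402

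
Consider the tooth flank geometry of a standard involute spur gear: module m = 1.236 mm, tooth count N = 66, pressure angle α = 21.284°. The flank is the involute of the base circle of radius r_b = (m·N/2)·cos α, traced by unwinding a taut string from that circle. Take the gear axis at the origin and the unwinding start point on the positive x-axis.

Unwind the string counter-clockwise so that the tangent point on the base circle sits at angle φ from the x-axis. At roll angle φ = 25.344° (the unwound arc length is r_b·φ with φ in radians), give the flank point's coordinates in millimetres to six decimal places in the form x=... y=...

pitch radius r_p = m·N/2 = 1.236·66/2 = 40.788000
base radius r_b = r_p·cos α = 40.788000·cos 21.284° = 38.005958
roll angle φ = 25.344° = 0.44233625 rad
x = r_b·(cos φ + φ·sin φ) = 38.005958·(0.90375410 + 0.44233625·0.42805202) = 41.544199
y = r_b·(sin φ − φ·cos φ) = 38.005958·(0.42805202 − 0.44233625·0.90375410) = 1.075144

x=41.544199 y=1.075144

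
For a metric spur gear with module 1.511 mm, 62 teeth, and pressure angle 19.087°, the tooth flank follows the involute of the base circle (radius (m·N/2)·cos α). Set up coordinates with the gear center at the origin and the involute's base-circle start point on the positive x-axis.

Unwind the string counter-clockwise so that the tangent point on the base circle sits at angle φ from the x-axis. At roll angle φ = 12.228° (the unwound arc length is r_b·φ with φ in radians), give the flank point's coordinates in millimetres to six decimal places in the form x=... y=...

pitch radius r_p = m·N/2 = 1.511·62/2 = 46.841000
base radius r_b = r_p·cos α = 46.841000·cos 19.087° = 44.265828
roll angle φ = 12.228° = 0.21341886 rad
x = r_b·(cos φ + φ·sin φ) = 44.265828·(0.97731250 + 0.21341886·0.21180243) = 45.262480
y = r_b·(sin φ − φ·cos φ) = 44.265828·(0.21180243 − 0.21341886·0.97731250) = 0.142780

x=45.262480 y=0.142780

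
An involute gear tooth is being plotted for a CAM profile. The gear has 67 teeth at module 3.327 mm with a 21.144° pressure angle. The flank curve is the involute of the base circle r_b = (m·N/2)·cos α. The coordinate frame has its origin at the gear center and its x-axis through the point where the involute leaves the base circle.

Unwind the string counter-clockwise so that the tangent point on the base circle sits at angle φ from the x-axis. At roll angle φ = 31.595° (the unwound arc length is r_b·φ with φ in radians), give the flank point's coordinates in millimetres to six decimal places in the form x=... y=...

pitch radius r_p = m·N/2 = 3.327·67/2 = 111.454500
base radius r_b = r_p·cos α = 111.454500·cos 21.144° = 103.951027
roll angle φ = 31.595° = 0.55143678 rad
x = r_b·(cos φ + φ·sin φ) = 103.951027·(0.85177266 + 0.55143678·0.52391158) = 118.574521
y = r_b·(sin φ − φ·cos φ) = 103.951027·(0.52391158 − 0.55143678·0.85177266) = 5.635477

x=118.574521 y=5.635477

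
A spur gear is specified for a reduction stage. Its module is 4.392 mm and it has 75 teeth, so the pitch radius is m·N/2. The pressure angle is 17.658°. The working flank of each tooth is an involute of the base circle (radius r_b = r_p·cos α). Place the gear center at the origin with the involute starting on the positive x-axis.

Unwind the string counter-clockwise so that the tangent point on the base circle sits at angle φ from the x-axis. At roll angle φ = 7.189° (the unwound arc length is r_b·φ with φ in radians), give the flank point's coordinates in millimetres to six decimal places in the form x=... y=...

x=158.170518 y=0.103173

pitch radius r_p = m·N/2 = 4.392·75/2 = 164.700000
base radius r_b = r_p·cos α = 164.700000·cos 17.658° = 156.940010
roll angle φ = 7.189° = 0.12547172 rad
x = r_b·(cos φ + φ·sin φ) = 156.940010·(0.99213875 + 0.12547172·0.12514276) = 158.170518
y = r_b·(sin φ − φ·cos φ) = 156.940010·(0.12514276 − 0.12547172·0.99213875) = 0.103173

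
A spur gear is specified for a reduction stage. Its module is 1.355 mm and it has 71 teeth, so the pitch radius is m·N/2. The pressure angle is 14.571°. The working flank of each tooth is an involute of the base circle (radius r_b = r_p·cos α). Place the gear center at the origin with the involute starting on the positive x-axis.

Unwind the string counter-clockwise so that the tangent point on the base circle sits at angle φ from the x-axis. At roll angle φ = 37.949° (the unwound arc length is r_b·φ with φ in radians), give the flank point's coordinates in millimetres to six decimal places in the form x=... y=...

x=55.674060 y=4.314283

pitch radius r_p = m·N/2 = 1.355·71/2 = 48.102500
base radius r_b = r_p·cos α = 48.102500·cos 14.571° = 46.555362
roll angle φ = 37.949° = 0.66233500 rad
x = r_b·(cos φ + φ·sin φ) = 46.555362·(0.78855845 + 0.66233500·0.61495981) = 55.674060
y = r_b·(sin φ − φ·cos φ) = 46.555362·(0.61495981 − 0.66233500·0.78855845) = 4.314283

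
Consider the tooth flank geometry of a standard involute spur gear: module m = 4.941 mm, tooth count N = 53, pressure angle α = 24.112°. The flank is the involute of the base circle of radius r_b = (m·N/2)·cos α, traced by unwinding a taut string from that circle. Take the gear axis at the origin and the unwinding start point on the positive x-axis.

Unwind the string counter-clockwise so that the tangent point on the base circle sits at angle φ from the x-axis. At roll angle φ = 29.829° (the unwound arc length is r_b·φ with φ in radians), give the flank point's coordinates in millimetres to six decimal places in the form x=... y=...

pitch radius r_p = m·N/2 = 4.941·53/2 = 130.936500
base radius r_b = r_p·cos α = 130.936500·cos 24.112° = 119.512112
roll angle φ = 29.829° = 0.52061426 rad
x = r_b·(cos φ + φ·sin φ) = 119.512112·(0.86751380 + 0.52061426·0.49741311) = 134.627306
y = r_b·(sin φ − φ·cos φ) = 119.512112·(0.49741311 − 0.52061426·0.86751380) = 5.470434

x=134.627306 y=5.470434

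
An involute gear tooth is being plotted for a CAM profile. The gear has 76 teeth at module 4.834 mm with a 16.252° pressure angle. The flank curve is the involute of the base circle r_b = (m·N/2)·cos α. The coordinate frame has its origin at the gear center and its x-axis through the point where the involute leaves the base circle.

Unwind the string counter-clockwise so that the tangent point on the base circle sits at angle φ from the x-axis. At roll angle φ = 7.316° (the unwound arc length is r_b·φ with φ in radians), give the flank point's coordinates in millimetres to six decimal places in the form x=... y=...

x=177.783474 y=0.122181

pitch radius r_p = m·N/2 = 4.834·76/2 = 183.692000
base radius r_b = r_p·cos α = 183.692000·cos 16.252° = 176.351683
roll angle φ = 7.316° = 0.12768829 rad
x = r_b·(cos φ + φ·sin φ) = 176.351683·(0.99185892 + 0.12768829·0.12734159) = 177.783474
y = r_b·(sin φ − φ·cos φ) = 176.351683·(0.12734159 − 0.12768829·0.99185892) = 0.122181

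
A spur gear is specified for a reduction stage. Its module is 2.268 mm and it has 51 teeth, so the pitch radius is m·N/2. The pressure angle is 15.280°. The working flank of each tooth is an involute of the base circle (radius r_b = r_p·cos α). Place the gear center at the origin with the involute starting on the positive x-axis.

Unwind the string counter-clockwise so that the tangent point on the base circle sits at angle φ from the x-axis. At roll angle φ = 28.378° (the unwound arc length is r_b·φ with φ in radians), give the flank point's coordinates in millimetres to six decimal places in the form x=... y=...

pitch radius r_p = m·N/2 = 2.268·51/2 = 57.834000
base radius r_b = r_p·cos α = 57.834000·cos 15.280° = 55.789537
roll angle φ = 28.378° = 0.49528954 rad
x = r_b·(cos φ + φ·sin φ) = 55.789537·(0.87983113 + 0.49528954·0.47528641) = 62.218474
y = r_b·(sin φ − φ·cos φ) = 55.789537·(0.47528641 − 0.49528954·0.87983113) = 2.204538

x=62.218474 y=2.204538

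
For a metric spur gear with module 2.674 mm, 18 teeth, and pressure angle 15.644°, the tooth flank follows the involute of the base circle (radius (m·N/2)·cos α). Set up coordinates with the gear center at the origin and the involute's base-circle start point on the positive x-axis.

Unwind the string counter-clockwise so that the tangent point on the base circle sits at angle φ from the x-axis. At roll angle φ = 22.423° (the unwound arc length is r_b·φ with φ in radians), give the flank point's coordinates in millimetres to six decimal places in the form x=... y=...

pitch radius r_p = m·N/2 = 2.674·18/2 = 24.066000
base radius r_b = r_p·cos α = 24.066000·cos 15.644° = 23.174493
roll angle φ = 22.423° = 0.39135518 rad
x = r_b·(cos φ + φ·sin φ) = 23.174493·(0.92439299 + 0.39135518·0.38144148) = 24.881807
y = r_b·(sin φ − φ·cos φ) = 23.174493·(0.38144148 − 0.39135518·0.92439299) = 0.455970

x=24.881807 y=0.455970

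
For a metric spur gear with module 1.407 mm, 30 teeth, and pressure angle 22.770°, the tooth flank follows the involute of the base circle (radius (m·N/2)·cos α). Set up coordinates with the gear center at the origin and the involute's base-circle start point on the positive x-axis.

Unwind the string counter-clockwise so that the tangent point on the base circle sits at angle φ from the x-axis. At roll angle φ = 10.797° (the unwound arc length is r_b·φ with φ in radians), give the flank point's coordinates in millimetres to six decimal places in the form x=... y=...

pitch radius r_p = m·N/2 = 1.407·30/2 = 21.105000
base radius r_b = r_p·cos α = 21.105000·cos 22.770° = 19.460201
roll angle φ = 10.797° = 0.18844320 rad
x = r_b·(cos φ + φ·sin φ) = 19.460201·(0.98229706 + 0.18844320·0.18732988) = 19.802664
y = r_b·(sin φ − φ·cos φ) = 19.460201·(0.18732988 − 0.18844320·0.98229706) = 0.043254

x=19.802664 y=0.043254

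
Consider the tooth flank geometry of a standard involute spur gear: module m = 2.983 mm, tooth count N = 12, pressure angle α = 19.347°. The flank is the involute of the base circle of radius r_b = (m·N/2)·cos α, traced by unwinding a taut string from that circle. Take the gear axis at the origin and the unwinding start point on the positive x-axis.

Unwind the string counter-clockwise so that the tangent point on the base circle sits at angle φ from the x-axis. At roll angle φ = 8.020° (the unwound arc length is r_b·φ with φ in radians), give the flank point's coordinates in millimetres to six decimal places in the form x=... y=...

x=17.051919 y=0.015408

pitch radius r_p = m·N/2 = 2.983·12/2 = 17.898000
base radius r_b = r_p·cos α = 17.898000·cos 19.347° = 16.887291
roll angle φ = 8.020° = 0.13997541 rad
x = r_b·(cos φ + φ·sin φ) = 16.887291·(0.99021943 + 0.13997541·0.13951876) = 17.051919
y = r_b·(sin φ − φ·cos φ) = 16.887291·(0.13951876 − 0.13997541·0.99021943) = 0.015408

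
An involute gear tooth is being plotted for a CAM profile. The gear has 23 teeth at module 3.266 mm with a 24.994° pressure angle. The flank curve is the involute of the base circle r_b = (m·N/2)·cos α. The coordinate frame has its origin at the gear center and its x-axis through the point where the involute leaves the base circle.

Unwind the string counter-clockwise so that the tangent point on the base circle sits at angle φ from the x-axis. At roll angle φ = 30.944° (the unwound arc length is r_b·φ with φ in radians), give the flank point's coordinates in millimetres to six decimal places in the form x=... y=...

x=38.650126 y=1.735923

pitch radius r_p = m·N/2 = 3.266·23/2 = 37.559000
base radius r_b = r_p·cos α = 37.559000·cos 24.994° = 34.041676
roll angle φ = 30.944° = 0.54007468 rad
x = r_b·(cos φ + φ·sin φ) = 34.041676·(0.85767028 + 0.54007468·0.51420005) = 38.650126
y = r_b·(sin φ − φ·cos φ) = 34.041676·(0.51420005 − 0.54007468·0.85767028) = 1.735923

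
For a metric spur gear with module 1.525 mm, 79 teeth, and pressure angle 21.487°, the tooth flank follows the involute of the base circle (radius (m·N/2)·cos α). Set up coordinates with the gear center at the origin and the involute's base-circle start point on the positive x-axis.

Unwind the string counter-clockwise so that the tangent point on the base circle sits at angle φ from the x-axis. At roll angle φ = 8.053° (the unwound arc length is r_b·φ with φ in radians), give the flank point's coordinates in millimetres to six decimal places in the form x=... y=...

x=56.601940 y=0.051774

pitch radius r_p = m·N/2 = 1.525·79/2 = 60.237500
base radius r_b = r_p·cos α = 60.237500·cos 21.487° = 56.051036
roll angle φ = 8.053° = 0.14055136 rad
x = r_b·(cos φ + φ·sin φ) = 56.051036·(0.99013891 + 0.14055136·0.14008906) = 56.601940
y = r_b·(sin φ − φ·cos φ) = 56.051036·(0.14008906 − 0.14055136·0.99013891) = 0.051774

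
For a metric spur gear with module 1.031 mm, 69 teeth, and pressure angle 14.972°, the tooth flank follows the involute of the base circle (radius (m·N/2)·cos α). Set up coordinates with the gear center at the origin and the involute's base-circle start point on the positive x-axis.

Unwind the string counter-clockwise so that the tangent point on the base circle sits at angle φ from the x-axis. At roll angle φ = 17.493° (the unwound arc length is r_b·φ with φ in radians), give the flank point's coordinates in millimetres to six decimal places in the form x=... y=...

x=35.926383 y=0.322945

pitch radius r_p = m·N/2 = 1.031·69/2 = 35.569500
base radius r_b = r_p·cos α = 35.569500·cos 14.972° = 34.361994
roll angle φ = 17.493° = 0.30531045 rad
x = r_b·(cos φ + φ·sin φ) = 34.361994·(0.95375368 + 0.30531045·0.30058928) = 35.926383
y = r_b·(sin φ − φ·cos φ) = 34.361994·(0.30058928 − 0.30531045·0.95375368) = 0.322945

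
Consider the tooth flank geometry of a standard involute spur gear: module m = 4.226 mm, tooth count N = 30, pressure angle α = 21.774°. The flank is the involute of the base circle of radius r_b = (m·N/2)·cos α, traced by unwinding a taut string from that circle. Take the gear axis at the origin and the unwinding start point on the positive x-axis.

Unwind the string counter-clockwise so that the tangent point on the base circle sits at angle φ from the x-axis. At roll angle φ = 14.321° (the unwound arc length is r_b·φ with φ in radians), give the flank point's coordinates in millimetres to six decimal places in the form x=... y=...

pitch radius r_p = m·N/2 = 4.226·30/2 = 63.390000
base radius r_b = r_p·cos α = 63.390000·cos 21.774° = 58.867393
roll angle φ = 14.321° = 0.24994860 rad
x = r_b·(cos φ + φ·sin φ) = 58.867393·(0.96892514 + 0.24994860·0.24735416) = 60.677622
y = r_b·(sin φ − φ·cos φ) = 58.867393·(0.24735416 − 0.24994860·0.96892514) = 0.304502

x=60.677622 y=0.304502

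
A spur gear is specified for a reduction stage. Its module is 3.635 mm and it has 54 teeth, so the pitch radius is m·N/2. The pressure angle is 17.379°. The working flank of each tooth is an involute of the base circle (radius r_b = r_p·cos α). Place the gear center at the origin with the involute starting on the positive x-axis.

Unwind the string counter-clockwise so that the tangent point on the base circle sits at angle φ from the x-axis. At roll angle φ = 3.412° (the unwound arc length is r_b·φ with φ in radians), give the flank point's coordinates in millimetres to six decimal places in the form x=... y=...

x=93.830601 y=0.006591

pitch radius r_p = m·N/2 = 3.635·54/2 = 98.145000
base radius r_b = r_p·cos α = 98.145000·cos 17.379° = 93.664668
roll angle φ = 3.412° = 0.05955063 rad
x = r_b·(cos φ + φ·sin φ) = 93.664668·(0.99822738 + 0.05955063·0.05951544) = 93.830601
y = r_b·(sin φ − φ·cos φ) = 93.664668·(0.05951544 − 0.05955063·0.99822738) = 0.006591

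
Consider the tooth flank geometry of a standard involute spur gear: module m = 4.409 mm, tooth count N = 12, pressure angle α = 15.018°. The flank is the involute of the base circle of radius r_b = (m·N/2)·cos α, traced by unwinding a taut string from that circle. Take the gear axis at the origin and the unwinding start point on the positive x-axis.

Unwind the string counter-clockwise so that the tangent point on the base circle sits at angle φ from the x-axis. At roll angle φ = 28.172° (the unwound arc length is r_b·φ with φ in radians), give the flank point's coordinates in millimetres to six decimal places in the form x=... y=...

x=28.454844 y=0.988158

pitch radius r_p = m·N/2 = 4.409·12/2 = 26.454000
base radius r_b = r_p·cos α = 26.454000·cos 15.018° = 25.550450
roll angle φ = 28.172° = 0.49169416 rad
x = r_b·(cos φ + φ·sin φ) = 25.550450·(0.88153428 + 0.49169416·0.47212002) = 28.454844
y = r_b·(sin φ − φ·cos φ) = 25.550450·(0.47212002 − 0.49169416·0.88153428) = 0.988158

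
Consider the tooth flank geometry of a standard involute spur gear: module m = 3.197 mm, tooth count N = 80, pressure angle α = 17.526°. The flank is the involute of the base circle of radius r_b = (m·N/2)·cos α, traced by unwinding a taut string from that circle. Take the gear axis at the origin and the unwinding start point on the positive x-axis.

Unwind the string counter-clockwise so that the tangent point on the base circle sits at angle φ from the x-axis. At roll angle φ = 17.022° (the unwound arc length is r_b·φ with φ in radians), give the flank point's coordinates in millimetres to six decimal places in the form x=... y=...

x=127.207226 y=1.056488

pitch radius r_p = m·N/2 = 3.197·80/2 = 127.880000
base radius r_b = r_p·cos α = 127.880000·cos 17.526° = 121.943861
roll angle φ = 17.022° = 0.29708995 rad
x = r_b·(cos φ + φ·sin φ) = 121.943861·(0.95619242 + 0.29708995·0.29273888) = 127.207226
y = r_b·(sin φ − φ·cos φ) = 121.943861·(0.29273888 − 0.29708995·0.95619242) = 1.056488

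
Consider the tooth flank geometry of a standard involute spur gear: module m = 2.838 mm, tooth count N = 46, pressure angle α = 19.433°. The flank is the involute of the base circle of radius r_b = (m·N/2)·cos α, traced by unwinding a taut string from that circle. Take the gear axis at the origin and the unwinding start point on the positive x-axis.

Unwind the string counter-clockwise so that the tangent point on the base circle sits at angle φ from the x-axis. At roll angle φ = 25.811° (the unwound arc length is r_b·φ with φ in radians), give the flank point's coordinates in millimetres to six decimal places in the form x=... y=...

x=67.488066 y=1.838029

pitch radius r_p = m·N/2 = 2.838·46/2 = 65.274000
base radius r_b = r_p·cos α = 65.274000·cos 19.433° = 61.555418
roll angle φ = 25.811° = 0.45048693 rad
x = r_b·(cos φ + φ·sin φ) = 61.555418·(0.90023520 + 0.45048693·0.43540394) = 67.488066
y = r_b·(sin φ − φ·cos φ) = 61.555418·(0.43540394 − 0.45048693·0.90023520) = 1.838029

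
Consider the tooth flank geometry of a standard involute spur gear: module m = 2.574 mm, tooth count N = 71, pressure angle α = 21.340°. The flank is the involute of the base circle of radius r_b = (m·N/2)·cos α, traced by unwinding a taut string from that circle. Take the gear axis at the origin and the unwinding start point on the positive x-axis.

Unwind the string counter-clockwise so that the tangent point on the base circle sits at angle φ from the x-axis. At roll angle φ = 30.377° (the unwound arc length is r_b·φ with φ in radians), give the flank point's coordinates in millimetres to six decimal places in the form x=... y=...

x=96.246425 y=4.110353

pitch radius r_p = m·N/2 = 2.574·71/2 = 91.377000
base radius r_b = r_p·cos α = 91.377000·cos 21.340° = 85.111956
roll angle φ = 30.377° = 0.53017867 rad
x = r_b·(cos φ + φ·sin φ) = 85.111956·(0.86271673 + 0.53017867·0.50568749) = 96.246425
y = r_b·(sin φ − φ·cos φ) = 85.111956·(0.50568749 − 0.53017867·0.86271673) = 4.110353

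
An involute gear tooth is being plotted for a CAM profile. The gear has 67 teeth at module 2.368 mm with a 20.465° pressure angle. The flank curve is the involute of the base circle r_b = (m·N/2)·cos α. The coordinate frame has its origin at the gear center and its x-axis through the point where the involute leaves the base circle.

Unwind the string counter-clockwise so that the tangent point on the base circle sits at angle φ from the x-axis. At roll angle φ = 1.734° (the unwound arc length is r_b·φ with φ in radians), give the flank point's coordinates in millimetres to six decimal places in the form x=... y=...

pitch radius r_p = m·N/2 = 2.368·67/2 = 79.328000
base radius r_b = r_p·cos α = 79.328000·cos 20.465° = 74.321288
roll angle φ = 1.734° = 0.03026401 rad
x = r_b·(cos φ + φ·sin φ) = 74.321288·(0.99954208 + 0.03026401·0.03025939) = 74.355316
y = r_b·(sin φ − φ·cos φ) = 74.321288·(0.03025939 − 0.03026401·0.99954208) = 0.000687

x=74.355316 y=0.000687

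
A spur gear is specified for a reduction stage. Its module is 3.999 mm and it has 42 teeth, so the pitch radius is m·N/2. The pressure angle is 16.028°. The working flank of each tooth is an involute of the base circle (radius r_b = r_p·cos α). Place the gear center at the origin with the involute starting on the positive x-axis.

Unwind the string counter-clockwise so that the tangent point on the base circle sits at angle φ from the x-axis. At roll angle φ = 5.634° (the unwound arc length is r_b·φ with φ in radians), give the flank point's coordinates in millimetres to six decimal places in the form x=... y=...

pitch radius r_p = m·N/2 = 3.999·42/2 = 83.979000
base radius r_b = r_p·cos α = 83.979000·cos 16.028° = 80.714474
roll angle φ = 5.634° = 0.09833185 rad
x = r_b·(cos φ + φ·sin φ) = 80.714474·(0.99516932 + 0.09833185·0.09817346) = 81.103752
y = r_b·(sin φ − φ·cos φ) = 80.714474·(0.09817346 − 0.09833185·0.99516932) = 0.025556

x=81.103752 y=0.025556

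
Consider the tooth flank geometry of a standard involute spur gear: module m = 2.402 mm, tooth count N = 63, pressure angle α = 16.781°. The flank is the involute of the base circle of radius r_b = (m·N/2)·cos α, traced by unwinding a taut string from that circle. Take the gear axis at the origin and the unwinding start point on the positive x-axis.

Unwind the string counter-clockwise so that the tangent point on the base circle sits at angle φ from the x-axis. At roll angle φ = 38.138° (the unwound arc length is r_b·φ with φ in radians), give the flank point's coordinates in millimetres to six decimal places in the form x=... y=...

pitch radius r_p = m·N/2 = 2.402·63/2 = 75.663000
base radius r_b = r_p·cos α = 75.663000·cos 16.781° = 72.440913
roll angle φ = 38.138° = 0.66563367 rad
x = r_b·(cos φ + φ·sin φ) = 72.440913·(0.78652562 + 0.66563367·0.61755765) = 86.754715
y = r_b·(sin φ − φ·cos φ) = 72.440913·(0.61755765 − 0.66563367·0.78652562) = 6.810875

x=86.754715 y=6.810875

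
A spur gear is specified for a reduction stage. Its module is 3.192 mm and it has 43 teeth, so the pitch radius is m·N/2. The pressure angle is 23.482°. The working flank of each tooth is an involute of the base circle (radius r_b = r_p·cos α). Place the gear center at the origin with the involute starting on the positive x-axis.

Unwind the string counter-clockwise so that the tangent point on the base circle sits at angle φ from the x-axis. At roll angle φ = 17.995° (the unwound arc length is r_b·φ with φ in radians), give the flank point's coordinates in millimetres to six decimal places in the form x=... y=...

x=65.972920 y=0.643628

pitch radius r_p = m·N/2 = 3.192·43/2 = 68.628000
base radius r_b = r_p·cos α = 68.628000·cos 23.482° = 62.944593
roll angle φ = 17.995° = 0.31407200 rad
x = r_b·(cos φ + φ·sin φ) = 62.944593·(0.95108348 + 0.31407200·0.30893400) = 65.972920
y = r_b·(sin φ − φ·cos φ) = 62.944593·(0.30893400 − 0.31407200·0.95108348) = 0.643628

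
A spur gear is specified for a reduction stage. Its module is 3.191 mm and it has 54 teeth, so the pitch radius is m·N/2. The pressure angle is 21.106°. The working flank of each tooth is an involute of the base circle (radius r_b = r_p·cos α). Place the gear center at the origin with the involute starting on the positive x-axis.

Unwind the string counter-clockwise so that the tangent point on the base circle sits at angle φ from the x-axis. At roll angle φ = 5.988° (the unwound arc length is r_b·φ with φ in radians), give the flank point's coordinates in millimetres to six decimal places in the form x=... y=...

x=80.814988 y=0.030550

pitch radius r_p = m·N/2 = 3.191·54/2 = 86.157000
base radius r_b = r_p·cos α = 86.157000·cos 21.106° = 80.377229
roll angle φ = 5.988° = 0.10451032 rad
x = r_b·(cos φ + φ·sin φ) = 80.377229·(0.99454377 + 0.10451032·0.10432017) = 80.814988
y = r_b·(sin φ − φ·cos φ) = 80.377229·(0.10432017 − 0.10451032·0.99454377) = 0.030550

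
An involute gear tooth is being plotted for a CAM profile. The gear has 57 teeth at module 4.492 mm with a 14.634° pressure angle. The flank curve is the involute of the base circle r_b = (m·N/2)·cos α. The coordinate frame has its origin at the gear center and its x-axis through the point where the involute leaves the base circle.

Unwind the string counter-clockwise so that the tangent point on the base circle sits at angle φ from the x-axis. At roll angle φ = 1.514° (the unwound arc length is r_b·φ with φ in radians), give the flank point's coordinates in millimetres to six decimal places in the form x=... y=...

pitch radius r_p = m·N/2 = 4.492·57/2 = 128.022000
base radius r_b = r_p·cos α = 128.022000·cos 14.634° = 123.868892
roll angle φ = 1.514° = 0.02642428 rad
x = r_b·(cos φ + φ·sin φ) = 123.868892·(0.99965090 + 0.02642428·0.02642121) = 123.912130
y = r_b·(sin φ − φ·cos φ) = 123.868892·(0.02642121 − 0.02642428·0.99965090) = 0.000762

x=123.912130 y=0.000762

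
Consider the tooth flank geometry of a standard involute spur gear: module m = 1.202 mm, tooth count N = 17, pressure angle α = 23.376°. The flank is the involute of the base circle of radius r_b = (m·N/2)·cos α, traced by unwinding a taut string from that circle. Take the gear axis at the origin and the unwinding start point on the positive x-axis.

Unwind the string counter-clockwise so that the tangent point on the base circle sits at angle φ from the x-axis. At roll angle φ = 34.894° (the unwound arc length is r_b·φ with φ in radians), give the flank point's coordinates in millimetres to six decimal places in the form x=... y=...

pitch radius r_p = m·N/2 = 1.202·17/2 = 10.217000
base radius r_b = r_p·cos α = 10.217000·cos 23.376° = 9.378398
roll angle φ = 34.894° = 0.60901519 rad
x = r_b·(cos φ + φ·sin φ) = 9.378398·(0.82021179 + 0.60901519·0.57205998) = 10.959643
y = r_b·(sin φ − φ·cos φ) = 9.378398·(0.57205998 − 0.60901519·0.82021179) = 0.680295

x=10.959643 y=0.680295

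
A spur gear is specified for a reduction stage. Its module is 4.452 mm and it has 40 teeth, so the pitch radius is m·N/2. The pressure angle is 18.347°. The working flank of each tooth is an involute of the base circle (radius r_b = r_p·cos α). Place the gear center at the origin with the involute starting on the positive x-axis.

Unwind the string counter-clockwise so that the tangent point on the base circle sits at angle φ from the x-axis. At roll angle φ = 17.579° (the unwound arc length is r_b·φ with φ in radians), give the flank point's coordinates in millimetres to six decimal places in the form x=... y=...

x=88.398543 y=0.805986

pitch radius r_p = m·N/2 = 4.452·40/2 = 89.040000
base radius r_b = r_p·cos α = 89.040000·cos 18.347° = 84.513882
roll angle φ = 17.579° = 0.30681143 rad
x = r_b·(cos φ + φ·sin φ) = 84.513882·(0.95330143 + 0.30681143·0.30202051) = 88.398543
y = r_b·(sin φ − φ·cos φ) = 84.513882·(0.30202051 − 0.30681143·0.95330143) = 0.805986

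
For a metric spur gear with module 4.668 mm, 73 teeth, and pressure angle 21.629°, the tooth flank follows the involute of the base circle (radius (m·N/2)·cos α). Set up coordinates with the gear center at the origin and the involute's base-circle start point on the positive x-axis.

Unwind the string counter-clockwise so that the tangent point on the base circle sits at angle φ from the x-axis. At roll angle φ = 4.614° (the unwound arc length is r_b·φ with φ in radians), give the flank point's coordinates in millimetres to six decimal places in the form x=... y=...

x=158.898143 y=0.027554

pitch radius r_p = m·N/2 = 4.668·73/2 = 170.382000
base radius r_b = r_p·cos α = 170.382000·cos 21.629° = 158.385411
roll angle φ = 4.614° = 0.08052949 rad
x = r_b·(cos φ + φ·sin φ) = 158.385411·(0.99675925 + 0.08052949·0.08044248) = 158.898143
y = r_b·(sin φ − φ·cos φ) = 158.385411·(0.08044248 − 0.08052949·0.99675925) = 0.027554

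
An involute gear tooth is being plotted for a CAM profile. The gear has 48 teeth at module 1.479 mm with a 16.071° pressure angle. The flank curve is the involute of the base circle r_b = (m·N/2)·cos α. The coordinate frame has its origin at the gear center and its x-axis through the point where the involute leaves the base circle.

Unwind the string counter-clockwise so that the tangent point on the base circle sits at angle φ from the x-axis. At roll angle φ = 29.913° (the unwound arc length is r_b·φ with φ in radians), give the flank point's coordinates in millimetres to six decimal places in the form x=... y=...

x=38.445283 y=1.574248

pitch radius r_p = m·N/2 = 1.479·48/2 = 35.496000
base radius r_b = r_p·cos α = 35.496000·cos 16.071° = 34.108795
roll angle φ = 29.913° = 0.52208034 rad
x = r_b·(cos φ + φ·sin φ) = 34.108795·(0.86678362 + 0.52208034·0.49868442) = 38.445283
y = r_b·(sin φ − φ·cos φ) = 34.108795·(0.49868442 − 0.52208034·0.86678362) = 1.574248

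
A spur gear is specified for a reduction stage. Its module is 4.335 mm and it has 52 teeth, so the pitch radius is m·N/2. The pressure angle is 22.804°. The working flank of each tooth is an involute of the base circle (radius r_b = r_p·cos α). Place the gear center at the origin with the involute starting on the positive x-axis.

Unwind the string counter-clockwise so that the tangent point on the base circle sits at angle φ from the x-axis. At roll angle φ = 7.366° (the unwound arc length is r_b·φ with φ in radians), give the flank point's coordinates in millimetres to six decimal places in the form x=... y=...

pitch radius r_p = m·N/2 = 4.335·52/2 = 112.710000
base radius r_b = r_p·cos α = 112.710000·cos 22.804° = 103.900146
roll angle φ = 7.366° = 0.12856095 rad
x = r_b·(cos φ + φ·sin φ) = 103.900146·(0.99174742 + 0.12856095·0.12820710) = 104.755228
y = r_b·(sin φ − φ·cos φ) = 103.900146·(0.12820710 − 0.12856095·0.99174742) = 0.073469

x=104.755228 y=0.073469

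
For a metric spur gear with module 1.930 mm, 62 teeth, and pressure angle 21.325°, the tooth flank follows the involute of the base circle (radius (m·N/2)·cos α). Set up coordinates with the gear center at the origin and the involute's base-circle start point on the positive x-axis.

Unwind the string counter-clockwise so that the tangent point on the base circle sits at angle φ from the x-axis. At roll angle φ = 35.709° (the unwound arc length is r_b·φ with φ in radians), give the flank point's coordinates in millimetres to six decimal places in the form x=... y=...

x=65.529188 y=4.325109

pitch radius r_p = m·N/2 = 1.930·62/2 = 59.830000
base radius r_b = r_p·cos α = 59.830000·cos 21.325° = 55.733598
roll angle φ = 35.709° = 0.62323962 rad
x = r_b·(cos φ + φ·sin φ) = 55.733598·(0.81199185 + 0.62323962·0.58366877) = 65.529188
y = r_b·(sin φ − φ·cos φ) = 55.733598·(0.58366877 − 0.62323962·0.81199185) = 4.325109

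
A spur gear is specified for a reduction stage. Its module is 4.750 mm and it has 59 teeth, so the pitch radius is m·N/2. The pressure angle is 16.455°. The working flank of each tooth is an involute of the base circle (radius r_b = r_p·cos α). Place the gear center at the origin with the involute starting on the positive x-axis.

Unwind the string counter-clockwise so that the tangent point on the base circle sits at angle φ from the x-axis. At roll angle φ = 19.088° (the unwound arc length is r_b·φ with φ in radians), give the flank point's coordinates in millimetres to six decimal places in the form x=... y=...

x=141.637777 y=1.638015

pitch radius r_p = m·N/2 = 4.750·59/2 = 140.125000
base radius r_b = r_p·cos α = 140.125000·cos 16.455° = 134.385831
roll angle φ = 19.088° = 0.33314845 rad
x = r_b·(cos φ + φ·sin φ) = 134.385831·(0.94501742 + 0.33314845·0.32701998) = 141.637777
y = r_b·(sin φ − φ·cos φ) = 134.385831·(0.32701998 − 0.33314845·0.94501742) = 1.638015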